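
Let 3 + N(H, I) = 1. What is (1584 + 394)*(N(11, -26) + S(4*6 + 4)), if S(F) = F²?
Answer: 1546796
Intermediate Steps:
N(H, I) = -2 (N(H, I) = -3 + 1 = -2)
(1584 + 394)*(N(11, -26) + S(4*6 + 4)) = (1584 + 394)*(-2 + (4*6 + 4)²) = 1978*(-2 + (24 + 4)²) = 1978*(-2 + 28²) = 1978*(-2 + 784) = 1978*782 = 1546796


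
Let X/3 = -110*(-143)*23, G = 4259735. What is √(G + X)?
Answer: √5345105 ≈ 2311.9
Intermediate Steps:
X = 1085370 (X = 3*(-110*(-143)*23) = 3*(15730*23) = 3*361790 = 1085370)
√(G + X) = √(4259735 + 1085370) = √5345105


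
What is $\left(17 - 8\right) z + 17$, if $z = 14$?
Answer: $143$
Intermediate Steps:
$\left(17 - 8\right) z + 17 = \left(17 - 8\right) 14 + 17 = 9 \cdot 14 + 17 = 126 + 17 = 143$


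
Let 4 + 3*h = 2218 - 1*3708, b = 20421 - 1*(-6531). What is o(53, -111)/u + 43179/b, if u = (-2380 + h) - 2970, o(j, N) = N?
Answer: 1330742/820913 ≈ 1.6211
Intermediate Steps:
b = 26952 (b = 20421 + 6531 = 26952)
h = -498 (h = -4/3 + (2218 - 1*3708)/3 = -4/3 + (2218 - 3708)/3 = -4/3 + (⅓)*(-1490) = -4/3 - 1490/3 = -498)
u = -5848 (u = (-2380 - 498) - 2970 = -2878 - 2970 = -5848)
o(53, -111)/u + 43179/b = -111/(-5848) + 43179/26952 = -111*(-1/5848) + 43179*(1/26952) = 111/5848 + 14393/8984 = 1330742/820913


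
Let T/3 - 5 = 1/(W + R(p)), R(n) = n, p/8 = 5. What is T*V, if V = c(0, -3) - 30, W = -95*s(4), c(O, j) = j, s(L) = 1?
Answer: -2466/5 ≈ -493.20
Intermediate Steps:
p = 40 (p = 8*5 = 40)
W = -95 (W = -95*1 = -95)
T = 822/55 (T = 15 + 3/(-95 + 40) = 15 + 3/(-55) = 15 + 3*(-1/55) = 15 - 3/55 = 822/55 ≈ 14.945)
V = -33 (V = -3 - 30 = -33)
T*V = (822/55)*(-33) = -2466/5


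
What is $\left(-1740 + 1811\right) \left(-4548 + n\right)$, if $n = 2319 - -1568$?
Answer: $-46931$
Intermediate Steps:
$n = 3887$ ($n = 2319 + 1568 = 3887$)
$\left(-1740 + 1811\right) \left(-4548 + n\right) = \left(-1740 + 1811\right) \left(-4548 + 3887\right) = 71 \left(-661\right) = -46931$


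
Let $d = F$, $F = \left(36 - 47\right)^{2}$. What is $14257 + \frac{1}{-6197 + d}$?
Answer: $\frac{86625531}{6076} \approx 14257.0$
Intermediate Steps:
$F = 121$ ($F = \left(36 + \left(-47 + 0\right)\right)^{2} = \left(36 - 47\right)^{2} = \left(-11\right)^{2} = 121$)
$d = 121$
$14257 + \frac{1}{-6197 + d} = 14257 + \frac{1}{-6197 + 121} = 14257 + \frac{1}{-6076} = 14257 - \frac{1}{6076} = \frac{86625531}{6076}$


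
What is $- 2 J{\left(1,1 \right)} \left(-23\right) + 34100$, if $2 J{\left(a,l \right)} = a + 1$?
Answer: $34146$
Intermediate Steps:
$J{\left(a,l \right)} = \frac{1}{2} + \frac{a}{2}$ ($J{\left(a,l \right)} = \frac{a + 1}{2} = \frac{1 + a}{2} = \frac{1}{2} + \frac{a}{2}$)
$- 2 J{\left(1,1 \right)} \left(-23\right) + 34100 = - 2 \left(\frac{1}{2} + \frac{1}{2} \cdot 1\right) \left(-23\right) + 34100 = - 2 \left(\frac{1}{2} + \frac{1}{2}\right) \left(-23\right) + 34100 = \left(-2\right) 1 \left(-23\right) + 34100 = \left(-2\right) \left(-23\right) + 34100 = 46 + 34100 = 34146$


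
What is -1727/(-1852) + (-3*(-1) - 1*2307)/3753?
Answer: 246047/772284 ≈ 0.31860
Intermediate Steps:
-1727/(-1852) + (-3*(-1) - 1*2307)/3753 = -1727*(-1/1852) + (3 - 2307)*(1/3753) = 1727/1852 - 2304*1/3753 = 1727/1852 - 256/417 = 246047/772284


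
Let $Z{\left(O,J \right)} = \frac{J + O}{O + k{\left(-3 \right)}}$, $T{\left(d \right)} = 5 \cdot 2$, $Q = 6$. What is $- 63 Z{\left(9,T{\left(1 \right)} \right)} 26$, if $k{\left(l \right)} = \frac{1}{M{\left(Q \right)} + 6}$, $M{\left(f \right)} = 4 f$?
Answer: $- \frac{933660}{271} \approx -3445.2$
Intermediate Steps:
$k{\left(l \right)} = \frac{1}{30}$ ($k{\left(l \right)} = \frac{1}{4 \cdot 6 + 6} = \frac{1}{24 + 6} = \frac{1}{30}$)
$T{\left(d \right)} = 10$
$Z{\left(O,J \right)} = \frac{J + O}{\frac{1}{30} + O}$ ($Z{\left(O,J \right)} = \frac{J + O}{O + \frac{1}{30}} = \frac{J + O}{\frac{1}{30} + O}$)
$- 63 Z{\left(9,T{\left(1 \right)} \right)} 26 = - 63 \frac{30 \left(10 + 9\right)}{1 + 30 \cdot 9} \cdot 26 = - 63 \cdot 30 \frac{1}{1 + 270} \cdot 19 \cdot 26 = - 63 \cdot 30 \cdot \frac{1}{271} \cdot 19 \cdot 26 = \left(-63\right) \frac{570}{271} \cdot 26 = \left(- \frac{35910}{271}\right) 26 = - \frac{933660}{271}$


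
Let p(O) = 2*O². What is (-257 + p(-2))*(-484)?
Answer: 120516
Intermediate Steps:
(-257 + p(-2))*(-484) = (-257 + 2*(-2)²)*(-484) = (-257 + 2*4)*(-484) = (-257 + 8)*(-484) = -249*(-484) = 120516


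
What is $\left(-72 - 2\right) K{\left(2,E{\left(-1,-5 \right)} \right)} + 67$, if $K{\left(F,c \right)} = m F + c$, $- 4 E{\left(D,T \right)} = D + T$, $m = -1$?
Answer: $104$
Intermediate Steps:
$E{\left(D,T \right)} = - \frac{D}{4} - \frac{T}{4}$ ($E{\left(D,T \right)} = - \frac{D + T}{4} = - \frac{D}{4} - \frac{T}{4}$)
$K{\left(F,c \right)} = c - F$ ($K{\left(F,c \right)} = - F + c = c - F$)
$\left(-72 - 2\right) K{\left(2,E{\left(-1,-5 \right)} \right)} + 67 = \left(-72 - 2\right) \left(\left(\left(- \frac{1}{4}\right) \left(-1\right) - - \frac{5}{4}\right) - 2\right) + 67 = - 74 \left(\left(\frac{1}{4} + \frac{5}{4}\right) - 2\right) + 67 = - 74 \left(\frac{3}{2} - 2\right) + 67 = \left(-74\right) \left(- \frac{1}{2}\right) + 67 = 37 + 67 = 104$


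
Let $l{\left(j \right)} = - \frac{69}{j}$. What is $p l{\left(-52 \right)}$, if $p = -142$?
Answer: $- \frac{4899}{26} \approx -188.42$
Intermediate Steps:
$p l{\left(-52 \right)} = - 142 \left(- \frac{69}{-52}\right) = - 142 \left(\left(-69\right) \left(- \frac{1}{52}\right)\right) = \left(-142\right) \frac{69}{52} = - \frac{4899}{26}$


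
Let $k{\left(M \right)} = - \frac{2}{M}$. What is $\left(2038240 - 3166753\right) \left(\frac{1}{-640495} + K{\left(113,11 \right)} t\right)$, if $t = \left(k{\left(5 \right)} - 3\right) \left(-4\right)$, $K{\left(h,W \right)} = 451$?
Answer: $- \frac{4433408608855203}{640495} \approx -6.9218 \cdot 10^{9}$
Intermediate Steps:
$t = \frac{68}{5}$ ($t = \left(- \frac{2}{5} - 3\right) \left(-4\right) = \left(- \frac{17}{5}\right) \left(-4\right) = \frac{68}{5} \approx 13.6$)
$\left(2038240 - 3166753\right) \left(\frac{1}{-640495} + K{\left(113,11 \right)} t\right) = \left(2038240 - 3166753\right) \left(\frac{1}{-640495} + 451 \cdot \frac{68}{5}\right) = \left(2038240 - 3166753\right) \left(- \frac{1}{640495} + \frac{30668}{5}\right) = \left(2038240 - 3166753\right) \frac{3928540131}{640495} = \left(-1128513\right) \frac{3928540131}{640495} = - \frac{4433408608855203}{640495}$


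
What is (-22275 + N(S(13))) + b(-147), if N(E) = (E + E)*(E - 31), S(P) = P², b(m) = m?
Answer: 24222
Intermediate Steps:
N(E) = 2*E*(-31 + E) (N(E) = (2*E)*(-31 + E) = 2*E*(-31 + E))
(-22275 + N(S(13))) + b(-147) = (-22275 + 2*13²*(-31 + 13²)) - 147 = (-22275 + 2*169*(-31 + 169)) - 147 = (-22275 + 2*169*138) - 147 = (-22275 + 46644) - 147 = 24369 - 147 = 24222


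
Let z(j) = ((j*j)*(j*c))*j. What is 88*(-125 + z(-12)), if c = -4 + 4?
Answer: -11000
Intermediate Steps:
c = 0
z(j) = 0 (z(j) = ((j*j)*(j*0))*j = (j²*0)*j = 0*j = 0)
88*(-125 + z(-12)) = 88*(-125 + 0) = 88*(-125) = -11000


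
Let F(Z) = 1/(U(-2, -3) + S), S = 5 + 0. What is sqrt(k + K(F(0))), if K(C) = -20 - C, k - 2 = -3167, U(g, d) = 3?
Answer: I*sqrt(50962)/4 ≈ 56.437*I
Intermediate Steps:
k = -3165 (k = 2 - 3167 = -3165)
S = 5
F(Z) = 1/8 (F(Z) = 1/(3 + 5) = 1/8)
sqrt(k + K(F(0))) = sqrt(-3165 + (-20 - 1*1/8)) = sqrt(-3165 + (-20 - 1/8)) = sqrt(-3165 - 161/8) = sqrt(-25481/8) = I*sqrt(50962)/4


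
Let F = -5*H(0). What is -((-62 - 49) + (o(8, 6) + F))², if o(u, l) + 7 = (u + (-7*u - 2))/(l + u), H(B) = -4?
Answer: -505521/49 ≈ -10317.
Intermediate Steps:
o(u, l) = -7 + (-2 - 6*u)/(l + u) (o(u, l) = -7 + (u + (-7*u - 2))/(l + u) = -7 + (u + (-2 - 7*u))/(l + u) = -7 + (-2 - 6*u)/(l + u))
F = 20 (F = -5*(-4) = 20)
-((-62 - 49) + (o(8, 6) + F))² = -((-62 - 49) + ((-2 - 13*8 - 7*6)/(6 + 8) + 20))² = -(-111 + ((-2 - 104 - 42)/14 + 20))² = -(-111 + ((1/14)*(-148) + 20))² = -(-111 + (-74/7 + 20))² = -(-111 + 66/7)² = -(-711/7)² = -1*505521/49 = -505521/49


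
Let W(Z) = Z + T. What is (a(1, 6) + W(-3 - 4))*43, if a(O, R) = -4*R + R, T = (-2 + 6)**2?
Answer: -387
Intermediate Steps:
T = 16 (T = 4**2 = 16)
a(O, R) = -3*R
W(Z) = 16 + Z (W(Z) = Z + 16 = 16 + Z)
(a(1, 6) + W(-3 - 4))*43 = (-3*6 + (16 + (-3 - 4)))*43 = (-18 + (16 - 7))*43 = (-18 + 9)*43 = -9*43 = -387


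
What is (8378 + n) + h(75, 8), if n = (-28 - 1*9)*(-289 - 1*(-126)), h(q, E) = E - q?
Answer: 14342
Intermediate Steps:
n = 6031 (n = (-28 - 9)*(-289 + 126) = -37*(-163) = 6031)
(8378 + n) + h(75, 8) = (8378 + 6031) + (8 - 1*75) = 14409 + (8 - 75) = 14409 - 67 = 14342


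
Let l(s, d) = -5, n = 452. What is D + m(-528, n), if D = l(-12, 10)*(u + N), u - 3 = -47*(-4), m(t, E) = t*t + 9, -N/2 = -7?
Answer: 277768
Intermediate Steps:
N = 14 (N = -2*(-7) = 14)
m(t, E) = 9 + t² (m(t, E) = t² + 9 = 9 + t²)
u = 191 (u = 3 - 47*(-4) = 3 + 188 = 191)
D = -1025 (D = -5*(191 + 14) = -5*205 = -1025)
D + m(-528, n) = -1025 + (9 + (-528)²) = -1025 + (9 + 278784) = -1025 + 278793 = 277768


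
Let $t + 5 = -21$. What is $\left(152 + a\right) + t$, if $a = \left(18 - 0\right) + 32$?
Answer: $176$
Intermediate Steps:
$t = -26$ ($t = -5 - 21 = -26$)
$a = 50$ ($a = \left(18 + \left(-36 + 36\right)\right) + 32 = \left(18 + 0\right) + 32 = 18 + 32 = 50$)
$\left(152 + a\right) + t = \left(152 + 50\right) - 26 = 202 - 26 = 176$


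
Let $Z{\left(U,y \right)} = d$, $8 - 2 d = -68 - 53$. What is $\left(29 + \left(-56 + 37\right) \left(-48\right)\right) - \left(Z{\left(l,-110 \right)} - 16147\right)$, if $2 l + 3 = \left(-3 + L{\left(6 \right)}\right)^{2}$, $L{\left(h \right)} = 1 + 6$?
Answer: $\frac{34047}{2} \approx 17024.0$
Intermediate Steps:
$L{\left(h \right)} = 7$
$d = \frac{129}{2}$ ($d = 4 - \frac{-68 - 53}{2} = 4 - - \frac{121}{2} = 4 + \frac{121}{2} = \frac{129}{2} \approx 64.5$)
$l = \frac{13}{2}$ ($l = - \frac{3}{2} + \frac{\left(-3 + 7\right)^{2}}{2} = - \frac{3}{2} + \frac{4^{2}}{2} = - \frac{3}{2} + \frac{1}{2} \cdot 16 = - \frac{3}{2} + 8 = \frac{13}{2} \approx 6.5$)
$Z{\left(U,y \right)} = \frac{129}{2}$
$\left(29 + \left(-56 + 37\right) \left(-48\right)\right) - \left(Z{\left(l,-110 \right)} - 16147\right) = \left(29 + \left(-56 + 37\right) \left(-48\right)\right) - \left(\frac{129}{2} - 16147\right) = \left(29 - -912\right) - - \frac{32165}{2} = \left(29 + 912\right) + \frac{32165}{2} = 941 + \frac{32165}{2} = \frac{34047}{2}$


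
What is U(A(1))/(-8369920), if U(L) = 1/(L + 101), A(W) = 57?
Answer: -1/1322447360 ≈ -7.5617e-10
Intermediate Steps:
U(L) = 1/(101 + L)
U(A(1))/(-8369920) = 1/((101 + 57)*(-8369920)) = -1/8369920/158 = (1/158)*(-1/8369920) = -1/1322447360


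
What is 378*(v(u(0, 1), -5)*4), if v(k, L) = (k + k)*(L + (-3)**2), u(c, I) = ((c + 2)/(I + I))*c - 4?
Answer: -48384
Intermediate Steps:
u(c, I) = -4 + c*(2 + c)/(2*I) (u(c, I) = ((2 + c)/((2*I)))*c - 4 = ((2 + c)*(1/(2*I)))*c - 4 = ((2 + c)/(2*I))*c - 4 = c*(2 + c)/(2*I) - 4 = -4 + c*(2 + c)/(2*I))
v(k, L) = 2*k*(9 + L) (v(k, L) = (2*k)*(L + 9) = (2*k)*(9 + L) = 2*k*(9 + L))
378*(v(u(0, 1), -5)*4) = 378*((2*((0 + (1/2)*0**2 - 4*1)/1)*(9 - 5))*4) = 378*((2*(1*(0 + (1/2)*0 - 4))*4)*4) = 378*((2*(1*(0 + 0 - 4))*4)*4) = 378*((2*(1*(-4))*4)*4) = 378*((2*(-4)*4)*4) = 378*(-32*4) = 378*(-128) = -48384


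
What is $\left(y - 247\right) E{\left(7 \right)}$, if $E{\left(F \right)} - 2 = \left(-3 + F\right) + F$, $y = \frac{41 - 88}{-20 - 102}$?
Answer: $- \frac{391131}{122} \approx -3206.0$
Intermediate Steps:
$y = \frac{47}{122}$ ($y = - \frac{47}{-122} = \left(-47\right) \left(- \frac{1}{122}\right) = \frac{47}{122} \approx 0.38525$)
$E{\left(F \right)} = -1 + 2 F$ ($E{\left(F \right)} = 2 + \left(\left(-3 + F\right) + F\right) = 2 + \left(-3 + 2 F\right) = -1 + 2 F$)
$\left(y - 247\right) E{\left(7 \right)} = \left(\frac{47}{122} - 247\right) \left(-1 + 2 \cdot 7\right) = \left(\frac{47}{122} - 247\right) \left(-1 + 14\right) = \left(- \frac{30087}{122}\right) 13 = - \frac{391131}{122}$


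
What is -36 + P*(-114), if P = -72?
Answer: 8172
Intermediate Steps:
-36 + P*(-114) = -36 - 72*(-114) = -36 + 8208 = 8172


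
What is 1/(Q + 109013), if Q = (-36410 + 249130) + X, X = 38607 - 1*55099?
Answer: 1/305241 ≈ 3.2761e-6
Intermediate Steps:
X = -16492 (X = 38607 - 55099 = -16492)
Q = 196228 (Q = (-36410 + 249130) - 16492 = 212720 - 16492 = 196228)
1/(Q + 109013) = 1/(196228 + 109013) = 1/305241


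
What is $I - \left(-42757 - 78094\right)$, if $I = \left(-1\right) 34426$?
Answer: $86425$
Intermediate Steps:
$I = -34426$
$I - \left(-42757 - 78094\right) = -34426 - \left(-42757 - 78094\right) = -34426 - -120851 = -34426 + 120851 = 86425$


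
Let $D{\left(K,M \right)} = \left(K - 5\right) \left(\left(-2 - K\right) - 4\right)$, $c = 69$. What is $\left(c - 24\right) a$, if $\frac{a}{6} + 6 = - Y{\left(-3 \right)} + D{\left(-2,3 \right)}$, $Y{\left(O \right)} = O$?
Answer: $6750$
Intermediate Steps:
$D{\left(K,M \right)} = \left(-6 - K\right) \left(-5 + K\right)$ ($D{\left(K,M \right)} = \left(-5 + K\right) \left(-6 - K\right) = \left(-6 - K\right) \left(-5 + K\right)$)
$a = 150$ ($a = -36 + 6 \left(\left(-1\right) \left(-3\right) - -28\right) = -36 + 6 \left(3 + \left(30 + 2 - 4\right)\right) = -36 + 6 \left(3 + 28\right) = -36 + 6 \cdot 31 = -36 + 186 = 150$)
$\left(c - 24\right) a = \left(69 - 24\right) 150 = 45 \cdot 150 = 6750$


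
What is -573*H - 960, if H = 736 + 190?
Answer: -531558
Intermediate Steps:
H = 926
-573*H - 960 = -573*926 - 960 = -530598 - 960 = -531558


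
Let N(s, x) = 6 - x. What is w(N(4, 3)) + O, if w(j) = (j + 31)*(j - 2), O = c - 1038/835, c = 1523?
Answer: 1299057/835 ≈ 1555.8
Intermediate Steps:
O = 1270667/835 (O = 1523 - 1038/835 = 1270667/835 ≈ 1521.8)
w(j) = (-2 + j)*(31 + j) (w(j) = (31 + j)*(-2 + j) = (-2 + j)*(31 + j))
w(N(4, 3)) + O = (-62 + (6 - 1*3)² + 29*(6 - 1*3)) + 1270667/835 = (-62 + (6 - 3)² + 29*(6 - 3)) + 1270667/835 = (-62 + 3² + 29*3) + 1270667/835 = (-62 + 9 + 87) + 1270667/835 = 34 + 1270667/835 = 1299057/835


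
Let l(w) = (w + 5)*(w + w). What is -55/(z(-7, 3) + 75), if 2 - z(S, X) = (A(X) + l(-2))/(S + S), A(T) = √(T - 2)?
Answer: -70/97 ≈ -0.72165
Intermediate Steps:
l(w) = 2*w*(5 + w) (l(w) = (5 + w)*(2*w) = 2*w*(5 + w))
A(T) = √(-2 + T)
z(S, X) = 2 - (-12 + √(-2 + X))/(2*S) (z(S, X) = 2 - (√(-2 + X) + 2*(-2)*(5 - 2))/(S + S) = 2 - (√(-2 + X) + 2*(-2)*3)/(2*S) = 2 - (√(-2 + X) - 12)*1/(2*S) = 2 - (-12 + √(-2 + X))*1/(2*S) = 2 - (-12 + √(-2 + X))/(2*S))
-55/(z(-7, 3) + 75) = -55/((½)*(12 - √(-2 + 3) + 4*(-7))/(-7) + 75) = -55/((½)*(-⅐)*(12 - √1 - 28) + 75) = -55/((½)*(-⅐)*(12 - 1*1 - 28) + 75) = -55/((½)*(-⅐)*(12 - 1 - 28) + 75) = -55/((½)*(-⅐)*(-17) + 75) = -55/(17/14 + 75) = -55/(1067/14) = (14/1067)*(-55) = -70/97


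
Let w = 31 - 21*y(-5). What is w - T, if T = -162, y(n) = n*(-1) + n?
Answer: 193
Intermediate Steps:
y(n) = 0 (y(n) = -n + n = 0)
w = 31 (w = 31 - 21*0 = 31 + 0 = 31)
w - T = 31 - 1*(-162) = 31 + 162 = 193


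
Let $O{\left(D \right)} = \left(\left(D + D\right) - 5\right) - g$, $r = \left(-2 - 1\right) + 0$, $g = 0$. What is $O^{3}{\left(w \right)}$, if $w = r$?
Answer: $-1331$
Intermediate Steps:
$r = -3$ ($r = -3 + 0 = -3$)
$w = -3$
$O{\left(D \right)} = -5 + 2 D$ ($O{\left(D \right)} = \left(\left(D + D\right) - 5\right) - 0 = \left(2 D - 5\right) + 0 = \left(-5 + 2 D\right) + 0 = -5 + 2 D$)
$O^{3}{\left(w \right)} = \left(-5 + 2 \left(-3\right)\right)^{3} = \left(-5 - 6\right)^{3} = \left(-11\right)^{3} = -1331$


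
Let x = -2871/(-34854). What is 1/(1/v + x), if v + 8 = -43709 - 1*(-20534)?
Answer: 269340094/22174513 ≈ 12.146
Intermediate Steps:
x = 957/11618 (x = -2871*(-1/34854) = 957/11618 ≈ 0.082372)
v = -23183 (v = -8 + (-43709 - 1*(-20534)) = -8 + (-43709 + 20534) = -8 - 23175 = -23183)
1/(1/v + x) = 1/(1/(-23183) + 957/11618) = 1/(-1/23183 + 957/11618) = 1/(22174513/269340094) = 269340094/22174513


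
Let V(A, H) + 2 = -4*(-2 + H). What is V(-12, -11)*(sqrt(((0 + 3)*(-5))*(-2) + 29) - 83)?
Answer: -4150 + 50*sqrt(59) ≈ -3765.9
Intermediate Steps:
V(A, H) = 6 - 4*H (V(A, H) = -2 - 4*(-2 + H) = -2 + (8 - 4*H) = 6 - 4*H)
V(-12, -11)*(sqrt(((0 + 3)*(-5))*(-2) + 29) - 83) = (6 - 4*(-11))*(sqrt(((0 + 3)*(-5))*(-2) + 29) - 83) = (6 + 44)*(sqrt((3*(-5))*(-2) + 29) - 83) = 50*(sqrt(-15*(-2) + 29) - 83) = 50*(sqrt(30 + 29) - 83) = 50*(sqrt(59) - 83) = 50*(-83 + sqrt(59)) = -4150 + 50*sqrt(59)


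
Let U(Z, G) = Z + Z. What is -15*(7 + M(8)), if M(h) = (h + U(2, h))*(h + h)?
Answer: -2985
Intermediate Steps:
U(Z, G) = 2*Z
M(h) = 2*h*(4 + h) (M(h) = (h + 2*2)*(h + h) = (h + 4)*(2*h) = (4 + h)*(2*h) = 2*h*(4 + h))
-15*(7 + M(8)) = -15*(7 + 2*8*(4 + 8)) = -15*(7 + 2*8*12) = -15*(7 + 192) = -15*199 = -2985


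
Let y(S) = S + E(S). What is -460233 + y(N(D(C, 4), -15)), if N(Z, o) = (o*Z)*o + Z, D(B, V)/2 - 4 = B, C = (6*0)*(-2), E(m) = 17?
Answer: -458408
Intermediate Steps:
C = 0 (C = 0*(-2) = 0)
D(B, V) = 8 + 2*B
N(Z, o) = Z + Z*o**2 (N(Z, o) = (Z*o)*o + Z = Z*o**2 + Z = Z + Z*o**2)
y(S) = 17 + S (y(S) = S + 17 = 17 + S)
-460233 + y(N(D(C, 4), -15)) = -460233 + (17 + (8 + 2*0)*(1 + (-15)**2)) = -460233 + (17 + (8 + 0)*(1 + 225)) = -460233 + (17 + 8*226) = -460233 + (17 + 1808) = -460233 + 1825 = -458408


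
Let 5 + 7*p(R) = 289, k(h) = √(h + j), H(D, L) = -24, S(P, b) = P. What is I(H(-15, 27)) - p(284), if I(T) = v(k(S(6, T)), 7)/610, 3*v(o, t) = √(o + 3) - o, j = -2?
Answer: -259867/6405 + √5/1830 ≈ -40.571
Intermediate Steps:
k(h) = √(-2 + h) (k(h) = √(h - 2) = √(-2 + h))
v(o, t) = -o/3 + √(3 + o)/3 (v(o, t) = (√(o + 3) - o)/3 = (√(3 + o) - o)/3 = -o/3 + √(3 + o)/3)
I(T) = -1/915 + √5/1830 (I(T) = (-√(-2 + 6)/3 + √(3 + √(-2 + 6))/3)/610 = (-√4/3 + √(3 + √4)/3)*(1/610) = (-⅓*2 + √(3 + 2)/3)*(1/610) = (-⅔ + √5/3)*(1/610) = -1/915 + √5/1830)
p(R) = 284/7 (p(R) = -5/7 + (⅐)*289 = -5/7 + 289/7 = 284/7)
I(H(-15, 27)) - p(284) = (-1/915 + √5/1830) - 1*284/7 = (-1/915 + √5/1830) - 284/7 = -259867/6405 + √5/1830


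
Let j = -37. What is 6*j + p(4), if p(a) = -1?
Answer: -223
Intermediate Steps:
6*j + p(4) = 6*(-37) - 1 = -222 - 1 = -223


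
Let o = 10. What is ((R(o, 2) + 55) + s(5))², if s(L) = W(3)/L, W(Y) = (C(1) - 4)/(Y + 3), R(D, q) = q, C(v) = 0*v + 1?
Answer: 323761/100 ≈ 3237.6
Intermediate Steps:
C(v) = 1 (C(v) = 0 + 1 = 1)
W(Y) = -3/(3 + Y) (W(Y) = (1 - 4)/(Y + 3) = -3/(3 + Y))
s(L) = -1/(2*L) (s(L) = (-3/(3 + 3))/L = (-3/6)/L = (-3*⅙)/L = -1/(2*L))
((R(o, 2) + 55) + s(5))² = ((2 + 55) - ½/5)² = (57 - ½*⅕)² = (57 - ⅒)² = (569/10)² = 323761/100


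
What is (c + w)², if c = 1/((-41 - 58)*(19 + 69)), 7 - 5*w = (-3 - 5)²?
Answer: 246600634921/1897473600 ≈ 129.96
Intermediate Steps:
w = -57/5 (w = 7/5 - (-3 - 5)²/5 = 7/5 - ⅕*(-8)² = 7/5 - ⅕*64 = 7/5 - 64/5 = -57/5 ≈ -11.400)
c = -1/8712 (c = 1/(-99*88) = 1/(-8712) = -1/8712 ≈ -0.00011478)
(c + w)² = (-1/8712 - 57/5)² = (-496589/43560)² = 246600634921/1897473600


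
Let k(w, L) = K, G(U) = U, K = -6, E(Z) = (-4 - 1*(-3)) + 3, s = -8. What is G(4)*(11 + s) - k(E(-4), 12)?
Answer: 18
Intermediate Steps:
E(Z) = 2 (E(Z) = (-4 + 3) + 3 = -1 + 3 = 2)
k(w, L) = -6
G(4)*(11 + s) - k(E(-4), 12) = 4*(11 - 8) - 1*(-6) = 4*3 + 6 = 12 + 6 = 18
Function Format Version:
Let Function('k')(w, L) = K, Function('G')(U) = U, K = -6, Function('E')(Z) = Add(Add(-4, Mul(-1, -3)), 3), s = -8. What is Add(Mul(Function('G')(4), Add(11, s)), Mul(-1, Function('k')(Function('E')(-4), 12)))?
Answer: 18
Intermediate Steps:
Function('E')(Z) = 2 (Function('E')(Z) = Add(Add(-4, 3), 3) = Add(-1, 3) = 2)
Function('k')(w, L) = -6
Add(Mul(Function('G')(4), Add(11, s)), Mul(-1, Function('k')(Function('E')(-4), 12))) = Add(Mul(4, Add(11, -8)), Mul(-1, -6)) = Add(Mul(4, 3), 6) = Add(12, 6) = 18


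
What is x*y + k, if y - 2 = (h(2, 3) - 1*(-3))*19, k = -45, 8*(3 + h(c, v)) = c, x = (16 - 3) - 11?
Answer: -63/2 ≈ -31.500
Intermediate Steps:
x = 2 (x = 13 - 11 = 2)
h(c, v) = -3 + c/8
y = 27/4 (y = 2 + ((-3 + (1/8)*2) - 1*(-3))*19 = 2 + ((-3 + 1/4) + 3)*19 = 2 + (-11/4 + 3)*19 = 2 + (1/4)*19 = 2 + 19/4 = 27/4 ≈ 6.7500)
x*y + k = 2*(27/4) - 45 = 27/2 - 45 = -63/2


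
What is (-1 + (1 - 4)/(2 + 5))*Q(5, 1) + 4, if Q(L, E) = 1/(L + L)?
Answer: 27/7 ≈ 3.8571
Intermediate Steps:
Q(L, E) = 1/(2*L)
(-1 + (1 - 4)/(2 + 5))*Q(5, 1) + 4 = (-1 + (1 - 4)/(2 + 5))*((½)/5) + 4 = (-1 - 3/7)*((½)*(⅕)) + 4 = (-1 - 3*⅐)*(⅒) + 4 = (-1 - 3/7)*(⅒) + 4 = -10/7*⅒ + 4 = -⅐ + 4 = 27/7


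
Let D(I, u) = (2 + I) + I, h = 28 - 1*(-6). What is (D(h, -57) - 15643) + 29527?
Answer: 13954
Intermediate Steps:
h = 34 (h = 28 + 6 = 34)
D(I, u) = 2 + 2*I
(D(h, -57) - 15643) + 29527 = ((2 + 2*34) - 15643) + 29527 = ((2 + 68) - 15643) + 29527 = (70 - 15643) + 29527 = -15573 + 29527 = 13954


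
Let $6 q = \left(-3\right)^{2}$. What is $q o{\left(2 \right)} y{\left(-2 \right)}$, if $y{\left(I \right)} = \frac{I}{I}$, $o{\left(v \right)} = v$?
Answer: $3$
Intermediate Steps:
$y{\left(I \right)} = 1$
$q = \frac{3}{2}$ ($q = \frac{\left(-3\right)^{2}}{6} = \frac{1}{6} \cdot 9 = \frac{3}{2} \approx 1.5$)
$q o{\left(2 \right)} y{\left(-2 \right)} = \frac{3}{2} \cdot 2 \cdot 1 = 3 \cdot 1 = 3$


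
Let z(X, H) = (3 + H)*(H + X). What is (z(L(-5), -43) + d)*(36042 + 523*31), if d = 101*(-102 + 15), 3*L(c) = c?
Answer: -1097407255/3 ≈ -3.6580e+8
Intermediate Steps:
L(c) = c/3
d = -8787 (d = 101*(-87) = -8787)
(z(L(-5), -43) + d)*(36042 + 523*31) = (((-43)² + 3*(-43) + 3*((⅓)*(-5)) - 43*(-5)/3) - 8787)*(36042 + 523*31) = ((1849 - 129 + 3*(-5/3) - 43*(-5/3)) - 8787)*(36042 + 16213) = ((1849 - 129 - 5 + 215/3) - 8787)*52255 = (5360/3 - 8787)*52255 = -21001/3*52255 = -1097407255/3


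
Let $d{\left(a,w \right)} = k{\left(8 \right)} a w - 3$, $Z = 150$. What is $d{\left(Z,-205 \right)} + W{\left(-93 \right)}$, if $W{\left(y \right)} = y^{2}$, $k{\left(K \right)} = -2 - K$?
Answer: $316146$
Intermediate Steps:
$d{\left(a,w \right)} = -3 - 10 a w$ ($d{\left(a,w \right)} = \left(-2 - 8\right) a w - 3 = - 10 a w - 3 = -3 - 10 a w$)
$d{\left(Z,-205 \right)} + W{\left(-93 \right)} = \left(-3 - 1500 \left(-205\right)\right) + \left(-93\right)^{2} = \left(-3 + 307500\right) + 8649 = 307497 + 8649 = 316146$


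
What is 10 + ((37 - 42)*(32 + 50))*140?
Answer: -57390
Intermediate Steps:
10 + ((37 - 42)*(32 + 50))*140 = 10 - 5*82*140 = 10 - 410*140 = 10 - 57400 = -57390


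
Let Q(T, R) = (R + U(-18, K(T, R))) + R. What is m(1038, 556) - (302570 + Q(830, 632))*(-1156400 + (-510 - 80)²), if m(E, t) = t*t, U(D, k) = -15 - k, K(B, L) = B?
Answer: 244906317836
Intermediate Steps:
Q(T, R) = -15 - T + 2*R (Q(T, R) = (R + (-15 - T)) + R = (-15 + R - T) + R = -15 - T + 2*R)
m(E, t) = t²
m(1038, 556) - (302570 + Q(830, 632))*(-1156400 + (-510 - 80)²) = 556² - (302570 + (-15 - 1*830 + 2*632))*(-1156400 + (-510 - 80)²) = 309136 - (302570 + (-15 - 830 + 1264))*(-1156400 + (-590)²) = 309136 - (302570 + 419)*(-1156400 + 348100) = 309136 - 302989*(-808300) = 309136 - 1*(-244906008700) = 309136 + 244906008700 = 244906317836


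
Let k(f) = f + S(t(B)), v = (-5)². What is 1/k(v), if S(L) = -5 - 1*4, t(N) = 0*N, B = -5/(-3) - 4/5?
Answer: 1/16 ≈ 0.062500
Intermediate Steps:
B = 13/15 (B = -5*(-⅓) - 4*⅕ = 5/3 - ⅘ = 13/15 ≈ 0.86667)
t(N) = 0
S(L) = -9 (S(L) = -5 - 4 = -9)
v = 25
k(f) = -9 + f (k(f) = f - 9 = -9 + f)
1/k(v) = 1/(-9 + 25) = 1/16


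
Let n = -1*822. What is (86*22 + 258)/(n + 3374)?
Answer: 1075/1276 ≈ 0.84248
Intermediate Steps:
n = -822
(86*22 + 258)/(n + 3374) = (86*22 + 258)/(-822 + 3374) = (1892 + 258)/2552 = 2150*(1/2552) = 1075/1276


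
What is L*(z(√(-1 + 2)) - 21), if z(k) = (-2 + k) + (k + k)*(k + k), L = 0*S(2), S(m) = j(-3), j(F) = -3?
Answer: 0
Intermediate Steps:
S(m) = -3
L = 0 (L = 0*(-3) = 0)
z(k) = -2 + k + 4*k² (z(k) = (-2 + k) + (2*k)*(2*k) = (-2 + k) + 4*k² = -2 + k + 4*k²)
L*(z(√(-1 + 2)) - 21) = 0*((-2 + √(-1 + 2) + 4*(√(-1 + 2))²) - 21) = 0*((-2 + √1 + 4*(√1)²) - 21) = 0*((-2 + 1 + 4*1²) - 21) = 0*((-2 + 1 + 4*1) - 21) = 0*((-2 + 1 + 4) - 21) = 0*(3 - 21) = 0*(-18) = 0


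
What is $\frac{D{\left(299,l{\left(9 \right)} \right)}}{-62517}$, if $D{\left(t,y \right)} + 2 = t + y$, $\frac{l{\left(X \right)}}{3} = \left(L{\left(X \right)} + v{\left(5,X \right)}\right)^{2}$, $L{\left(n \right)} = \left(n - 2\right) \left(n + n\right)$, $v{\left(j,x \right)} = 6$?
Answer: $- \frac{17523}{20839} \approx -0.84088$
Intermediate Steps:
$L{\left(n \right)} = 2 n \left(-2 + n\right)$ ($L{\left(n \right)} = \left(-2 + n\right) 2 n = 2 n \left(-2 + n\right)$)
$l{\left(X \right)} = 3 \left(6 + 2 X \left(-2 + X\right)\right)^{2}$ ($l{\left(X \right)} = 3 \left(2 X \left(-2 + X\right) + 6\right)^{2} = 3 \left(6 + 2 X \left(-2 + X\right)\right)^{2}$)
$D{\left(t,y \right)} = -2 + t + y$ ($D{\left(t,y \right)} = -2 + \left(t + y\right) = -2 + t + y$)
$\frac{D{\left(299,l{\left(9 \right)} \right)}}{-62517} = \frac{-2 + 299 + 12 \left(3 + 9 \left(-2 + 9\right)\right)^{2}}{-62517} = \left(-2 + 299 + 12 \left(3 + 9 \cdot 7\right)^{2}\right) \left(- \frac{1}{62517}\right) = \left(-2 + 299 + 12 \left(3 + 63\right)^{2}\right) \left(- \frac{1}{62517}\right) = \left(-2 + 299 + 12 \cdot 66^{2}\right) \left(- \frac{1}{62517}\right) = \left(-2 + 299 + 12 \cdot 4356\right) \left(- \frac{1}{62517}\right) = \left(-2 + 299 + 52272\right) \left(- \frac{1}{62517}\right) = 52569 \left(- \frac{1}{62517}\right) = - \frac{17523}{20839}$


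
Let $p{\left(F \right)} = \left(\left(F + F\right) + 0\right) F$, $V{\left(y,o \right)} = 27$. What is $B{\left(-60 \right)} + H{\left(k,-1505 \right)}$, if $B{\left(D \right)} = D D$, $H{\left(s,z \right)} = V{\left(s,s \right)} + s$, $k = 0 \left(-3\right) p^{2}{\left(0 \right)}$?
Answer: $3627$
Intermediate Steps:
$p{\left(F \right)} = 2 F^{2}$ ($p{\left(F \right)} = \left(2 F + 0\right) F = 2 F F = 2 F^{2}$)
$k = 0$ ($k = 0 \left(-3\right) \left(2 \cdot 0^{2}\right)^{2} = 0 \left(2 \cdot 0\right)^{2} = 0 \cdot 0^{2} = 0 \cdot 0 = 0$)
$H{\left(s,z \right)} = 27 + s$
$B{\left(D \right)} = D^{2}$
$B{\left(-60 \right)} + H{\left(k,-1505 \right)} = \left(-60\right)^{2} + \left(27 + 0\right) = 3600 + 27 = 3627$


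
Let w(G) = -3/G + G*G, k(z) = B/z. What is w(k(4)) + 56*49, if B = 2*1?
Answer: 10953/4 ≈ 2738.3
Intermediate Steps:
B = 2
k(z) = 2/z
w(G) = G² - 3/G (w(G) = -3/G + G² = G² - 3/G)
w(k(4)) + 56*49 = (-3 + (2/4)³)/((2/4)) + 56*49 = (-3 + (2*(¼))³)/((2*(¼))) + 2744 = (-3 + (½)³)/(½) + 2744 = 2*(-3 + ⅛) + 2744 = 2*(-23/8) + 2744 = -23/4 + 2744 = 10953/4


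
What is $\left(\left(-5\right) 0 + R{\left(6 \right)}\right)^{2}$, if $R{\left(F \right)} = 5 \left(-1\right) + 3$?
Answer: $4$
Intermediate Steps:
$R{\left(F \right)} = -2$ ($R{\left(F \right)} = -5 + 3 = -2$)
$\left(\left(-5\right) 0 + R{\left(6 \right)}\right)^{2} = \left(\left(-5\right) 0 - 2\right)^{2} = \left(0 - 2\right)^{2} = \left(-2\right)^{2} = 4$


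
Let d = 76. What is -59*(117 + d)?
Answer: -11387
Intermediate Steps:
-59*(117 + d) = -59*(117 + 76) = -59*193 = -11387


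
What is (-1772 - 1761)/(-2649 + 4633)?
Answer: -3533/1984 ≈ -1.7807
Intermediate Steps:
(-1772 - 1761)/(-2649 + 4633) = -3533/1984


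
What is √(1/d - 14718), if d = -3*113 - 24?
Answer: I*√16027905/33 ≈ 121.32*I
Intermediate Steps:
d = -363 (d = -339 - 24 = -363)
√(1/d - 14718) = √(1/(-363) - 14718) = √(-1/363 - 14718) = √(-5342635/363) = I*√16027905/33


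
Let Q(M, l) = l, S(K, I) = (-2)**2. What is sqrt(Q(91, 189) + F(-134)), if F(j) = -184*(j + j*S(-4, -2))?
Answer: sqrt(123469) ≈ 351.38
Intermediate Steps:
S(K, I) = 4
F(j) = -920*j (F(j) = -184*(j + j*4) = -184*(j + 4*j) = -920*j)
sqrt(Q(91, 189) + F(-134)) = sqrt(189 - 920*(-134)) = sqrt(189 + 123280) = sqrt(123469)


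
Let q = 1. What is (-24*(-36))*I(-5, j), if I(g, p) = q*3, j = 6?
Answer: 2592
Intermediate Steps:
I(g, p) = 3 (I(g, p) = 1*3 = 3)
(-24*(-36))*I(-5, j) = -24*(-36)*3 = 864*3 = 2592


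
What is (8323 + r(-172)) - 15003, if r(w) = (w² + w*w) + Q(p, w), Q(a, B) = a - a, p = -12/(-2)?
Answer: 52488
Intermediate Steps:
p = 6 (p = -12*(-½) = 6)
Q(a, B) = 0
r(w) = 2*w² (r(w) = (w² + w*w) + 0 = (w² + w²) + 0 = 2*w² + 0 = 2*w²)
(8323 + r(-172)) - 15003 = (8323 + 2*(-172)²) - 15003 = (8323 + 2*29584) - 15003 = (8323 + 59168) - 15003 = 67491 - 15003 = 52488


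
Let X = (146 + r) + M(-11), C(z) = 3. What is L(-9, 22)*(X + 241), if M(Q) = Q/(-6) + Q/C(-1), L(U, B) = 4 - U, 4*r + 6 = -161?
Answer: 53573/12 ≈ 4464.4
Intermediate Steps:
r = -167/4 (r = -3/2 + (¼)*(-161) = -3/2 - 161/4 = -167/4 ≈ -41.750)
M(Q) = Q/6 (M(Q) = Q/(-6) + Q/3 = Q*(-⅙) + Q*(⅓) = -Q/6 + Q/3 = Q/6)
X = 1229/12 (X = (146 - 167/4) + (⅙)*(-11) = 417/4 - 11/6 = 1229/12 ≈ 102.42)
L(-9, 22)*(X + 241) = (4 - 1*(-9))*(1229/12 + 241) = (4 + 9)*(4121/12) = 13*(4121/12) = 53573/12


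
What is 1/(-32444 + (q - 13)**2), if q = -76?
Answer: -1/24523 ≈ -4.0778e-5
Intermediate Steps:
1/(-32444 + (q - 13)**2) = 1/(-32444 + (-76 - 13)**2) = 1/(-32444 + (-89)**2) = 1/(-32444 + 7921) = 1/(-24523) = -1/24523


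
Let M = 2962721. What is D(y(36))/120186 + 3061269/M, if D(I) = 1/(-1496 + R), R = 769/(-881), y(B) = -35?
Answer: 485194868051300129/469575536289356970 ≈ 1.0333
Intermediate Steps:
R = -769/881 (R = 769*(-1/881) = -769/881 ≈ -0.87287)
D(I) = -881/1318745 (D(I) = 1/(-1496 - 769/881) = 1/(-1318745/881) = -881/1318745)
D(y(36))/120186 + 3061269/M = -881/1318745/120186 + 3061269/2962721 = -881/1318745*1/120186 + 3061269*(1/2962721) = -881/158494686570 + 3061269/2962721 = 485194868051300129/469575536289356970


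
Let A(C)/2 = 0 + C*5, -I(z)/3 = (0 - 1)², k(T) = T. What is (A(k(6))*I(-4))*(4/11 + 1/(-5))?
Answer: -324/11 ≈ -29.455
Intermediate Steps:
I(z) = -3 (I(z) = -3*(0 - 1)² = -3*(-1)² = -3*1 = -3)
A(C) = 10*C (A(C) = 2*(0 + C*5) = 2*(0 + 5*C) = 2*(5*C) = 10*C)
(A(k(6))*I(-4))*(4/11 + 1/(-5)) = ((10*6)*(-3))*(4/11 + 1/(-5)) = (60*(-3))*(4*(1/11) + 1*(-⅕)) = -180*(4/11 - ⅕) = -180*9/55 = -324/11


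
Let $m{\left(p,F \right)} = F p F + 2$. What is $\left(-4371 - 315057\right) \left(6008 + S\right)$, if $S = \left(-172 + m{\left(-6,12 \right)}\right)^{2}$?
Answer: $-343437486192$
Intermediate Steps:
$m{\left(p,F \right)} = 2 + p F^{2}$ ($m{\left(p,F \right)} = p F^{2} + 2 = 2 + p F^{2}$)
$S = 1069156$ ($S = \left(-172 + \left(2 - 6 \cdot 12^{2}\right)\right)^{2} = \left(-172 + \left(2 - 864\right)\right)^{2} = \left(-172 - 862\right)^{2} = \left(-1034\right)^{2} = 1069156$)
$\left(-4371 - 315057\right) \left(6008 + S\right) = \left(-4371 - 315057\right) \left(6008 + 1069156\right) = \left(-319428\right) 1075164 = -343437486192$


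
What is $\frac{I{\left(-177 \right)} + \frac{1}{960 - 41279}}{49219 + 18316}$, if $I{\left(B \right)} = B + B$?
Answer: $- \frac{14272927}{2722943665} \approx -0.0052417$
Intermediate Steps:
$I{\left(B \right)} = 2 B$
$\frac{I{\left(-177 \right)} + \frac{1}{960 - 41279}}{49219 + 18316} = \frac{2 \left(-177\right) + \frac{1}{960 - 41279}}{49219 + 18316} = \frac{-354 + \frac{1}{-40319}}{67535} = \left(-354 - \frac{1}{40319}\right) \frac{1}{67535} = \left(- \frac{14272927}{40319}\right) \frac{1}{67535} = - \frac{14272927}{2722943665}$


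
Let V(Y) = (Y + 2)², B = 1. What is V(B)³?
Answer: 729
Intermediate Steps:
V(Y) = (2 + Y)²
V(B)³ = ((2 + 1)²)³ = (3²)³ = 9³ = 729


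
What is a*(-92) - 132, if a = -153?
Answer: 13944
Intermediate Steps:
a*(-92) - 132 = -153*(-92) - 132 = 14076 - 132 = 13944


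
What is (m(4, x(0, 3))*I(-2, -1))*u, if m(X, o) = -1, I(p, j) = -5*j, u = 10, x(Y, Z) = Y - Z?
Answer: -50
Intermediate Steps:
(m(4, x(0, 3))*I(-2, -1))*u = -(-5)*(-1)*10 = -1*5*10 = -5*10 = -50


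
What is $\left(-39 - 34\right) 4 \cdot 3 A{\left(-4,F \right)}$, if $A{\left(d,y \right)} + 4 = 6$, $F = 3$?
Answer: $-1752$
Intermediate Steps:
$A{\left(d,y \right)} = 2$ ($A{\left(d,y \right)} = -4 + 6 = 2$)
$\left(-39 - 34\right) 4 \cdot 3 A{\left(-4,F \right)} = \left(-39 - 34\right) 4 \cdot 3 \cdot 2 = - 73 \cdot 12 \cdot 2 = \left(-73\right) 24 = -1752$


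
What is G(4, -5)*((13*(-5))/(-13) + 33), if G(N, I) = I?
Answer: -190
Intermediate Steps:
G(4, -5)*((13*(-5))/(-13) + 33) = -5*((13*(-5))/(-13) + 33) = -5*(-65*(-1/13) + 33) = -5*(5 + 33) = -5*38 = -190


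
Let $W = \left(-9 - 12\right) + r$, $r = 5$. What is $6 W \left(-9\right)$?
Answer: $864$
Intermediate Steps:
$W = -16$ ($W = \left(-9 - 12\right) + 5 = -21 + 5 = -16$)
$6 W \left(-9\right) = 6 \left(-16\right) \left(-9\right) = \left(-96\right) \left(-9\right) = 864$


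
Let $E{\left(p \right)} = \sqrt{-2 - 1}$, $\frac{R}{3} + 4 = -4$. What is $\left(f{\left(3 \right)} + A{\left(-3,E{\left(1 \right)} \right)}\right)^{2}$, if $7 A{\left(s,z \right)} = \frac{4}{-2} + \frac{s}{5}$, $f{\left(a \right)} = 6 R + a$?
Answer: $\frac{24482704}{1225} \approx 19986.0$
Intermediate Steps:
$R = -24$ ($R = -12 + 3 \left(-4\right) = -12 - 12 = -24$)
$f{\left(a \right)} = -144 + a$ ($f{\left(a \right)} = 6 \left(-24\right) + a = -144 + a$)
$E{\left(p \right)} = i \sqrt{3}$ ($E{\left(p \right)} = \sqrt{-3} = i \sqrt{3}$)
$A{\left(s,z \right)} = - \frac{2}{7} + \frac{s}{35}$ ($A{\left(s,z \right)} = \frac{\frac{4}{-2} + \frac{s}{5}}{7} = \frac{4 \left(- \frac{1}{2}\right) + s \frac{1}{5}}{7} = \frac{-2 + \frac{s}{5}}{7} = - \frac{2}{7} + \frac{s}{35}$)
$\left(f{\left(3 \right)} + A{\left(-3,E{\left(1 \right)} \right)}\right)^{2} = \left(\left(-144 + 3\right) + \left(- \frac{2}{7} + \frac{1}{35} \left(-3\right)\right)\right)^{2} = \left(-141 - \frac{13}{35}\right)^{2} = \left(- \frac{4948}{35}\right)^{2} = \frac{24482704}{1225}$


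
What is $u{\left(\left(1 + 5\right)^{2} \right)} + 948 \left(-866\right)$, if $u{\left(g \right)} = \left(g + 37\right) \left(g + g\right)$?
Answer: $-815712$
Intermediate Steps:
$u{\left(g \right)} = 2 g \left(37 + g\right)$ ($u{\left(g \right)} = \left(37 + g\right) 2 g = 2 g \left(37 + g\right)$)
$u{\left(\left(1 + 5\right)^{2} \right)} + 948 \left(-866\right) = 2 \left(1 + 5\right)^{2} \left(37 + \left(1 + 5\right)^{2}\right) + 948 \left(-866\right) = 2 \cdot 6^{2} \left(37 + 6^{2}\right) - 820968 = 2 \cdot 36 \left(37 + 36\right) - 820968 = 2 \cdot 36 \cdot 73 - 820968 = 5256 - 820968 = -815712$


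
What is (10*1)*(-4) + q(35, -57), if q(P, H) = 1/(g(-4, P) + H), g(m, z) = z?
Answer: -881/22 ≈ -40.045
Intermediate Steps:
q(P, H) = 1/(H + P) (q(P, H) = 1/(P + H) = 1/(H + P))
(10*1)*(-4) + q(35, -57) = (10*1)*(-4) + 1/(-57 + 35) = 10*(-4) + 1/(-22) = -40 - 1/22 = -881/22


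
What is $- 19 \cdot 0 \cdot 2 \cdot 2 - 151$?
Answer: $-151$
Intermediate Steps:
$- 19 \cdot 0 \cdot 2 \cdot 2 - 151 = - 19 \cdot 0 \cdot 2 - 151 = \left(-19\right) 0 - 151 = 0 - 151 = -151$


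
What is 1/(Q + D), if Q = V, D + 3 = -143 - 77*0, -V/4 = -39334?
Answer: 1/157190 ≈ 6.3617e-6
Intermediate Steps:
V = 157336 (V = -4*(-39334) = 157336)
D = -146 (D = -3 + (-143 - 77*0) = -3 + (-143 + 0) = -3 - 143 = -146)
Q = 157336
1/(Q + D) = 1/(157336 - 146) = 1/157190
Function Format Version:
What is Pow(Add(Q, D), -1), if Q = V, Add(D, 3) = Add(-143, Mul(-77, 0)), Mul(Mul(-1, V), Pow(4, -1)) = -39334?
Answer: Rational(1, 157190) ≈ 6.3617e-6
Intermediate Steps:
V = 157336 (V = Mul(-4, -39334) = 157336)
D = -146 (D = Add(-3, Add(-143, Mul(-77, 0))) = Add(-3, Add(-143, 0)) = Add(-3, -143) = -146)
Q = 157336
Pow(Add(Q, D), -1) = Pow(Add(157336, -146), -1) = Pow(157190, -1) = Rational(1, 157190)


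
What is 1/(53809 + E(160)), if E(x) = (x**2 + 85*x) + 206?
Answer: 1/93215 ≈ 1.0728e-5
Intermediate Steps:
E(x) = 206 + x**2 + 85*x
1/(53809 + E(160)) = 1/(53809 + (206 + 160**2 + 85*160)) = 1/(53809 + (206 + 25600 + 13600)) = 1/(53809 + 39406) = 1/93215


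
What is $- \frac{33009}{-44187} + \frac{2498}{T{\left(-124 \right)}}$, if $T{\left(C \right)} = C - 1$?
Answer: $- \frac{35417667}{1841125} \approx -19.237$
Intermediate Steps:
$T{\left(C \right)} = -1 + C$
$- \frac{33009}{-44187} + \frac{2498}{T{\left(-124 \right)}} = - \frac{33009}{-44187} + \frac{2498}{-1 - 124} = \left(-33009\right) \left(- \frac{1}{44187}\right) + \frac{2498}{-125} = \frac{11003}{14729} + 2498 \left(- \frac{1}{125}\right) = \frac{11003}{14729} - \frac{2498}{125} = - \frac{35417667}{1841125}$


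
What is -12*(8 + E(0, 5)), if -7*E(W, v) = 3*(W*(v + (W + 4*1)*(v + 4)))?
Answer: -96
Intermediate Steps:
E(W, v) = -3*W*(v + (4 + W)*(4 + v))/7 (E(W, v) = -3*W*(v + (W + 4*1)*(v + 4))/7 = -3*W*(v + (W + 4)*(4 + v))/7 = -3*W*(v + (4 + W)*(4 + v))/7)
-12*(8 + E(0, 5)) = -12*(8 - 3/7*0*(16 + 4*0 + 5*5 + 0*5)) = -12*(8 - 3/7*0*(16 + 0 + 25 + 0)) = -12*(8 - 3/7*0*41) = -12*(8 + 0) = -12*8 = -96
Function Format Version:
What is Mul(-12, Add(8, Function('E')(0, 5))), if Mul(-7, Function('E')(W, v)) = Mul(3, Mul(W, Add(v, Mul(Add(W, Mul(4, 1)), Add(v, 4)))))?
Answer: -96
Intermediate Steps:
Function('E')(W, v) = Mul(Rational(-3, 7), W, Add(v, Mul(Add(4, W), Add(4, v)))) (Function('E')(W, v) = Mul(Rational(-1, 7), Mul(3, Mul(W, Add(v, Mul(Add(W, Mul(4, 1)), Add(v, 4)))))) = Mul(Rational(-1, 7), Mul(3, Mul(W, Add(v, Mul(Add(W, 4), Add(4, v)))))) = Mul(Rational(-1, 7), Mul(3, Mul(W, Add(v, Mul(Add(4, W), Add(4, v)))))) = Mul(Rational(-1, 7), Mul(3, W, Add(v, Mul(Add(4, W), Add(4, v))))) = Mul(Rational(-3, 7), W, Add(v, Mul(Add(4, W), Add(4, v)))))
Mul(-12, Add(8, Function('E')(0, 5))) = Mul(-12, Add(8, Mul(Rational(-3, 7), 0, Add(16, Mul(4, 0), Mul(5, 5), Mul(0, 5))))) = Mul(-12, Add(8, Mul(Rational(-3, 7), 0, Add(16, 0, 25, 0)))) = Mul(-12, Add(8, Mul(Rational(-3, 7), 0, 41))) = Mul(-12, Add(8, 0)) = Mul(-12, 8) = -96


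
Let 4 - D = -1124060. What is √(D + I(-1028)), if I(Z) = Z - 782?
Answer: √1122254 ≈ 1059.4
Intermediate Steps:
D = 1124064 (D = 4 - 1*(-1124060) = 4 + 1124060 = 1124064)
I(Z) = -782 + Z
√(D + I(-1028)) = √(1124064 + (-782 - 1028)) = √(1124064 - 1810) = √1122254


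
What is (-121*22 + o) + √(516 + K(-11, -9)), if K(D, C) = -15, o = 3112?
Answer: 450 + √501 ≈ 472.38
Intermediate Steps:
(-121*22 + o) + √(516 + K(-11, -9)) = (-121*22 + 3112) + √(516 - 15) = (-2662 + 3112) + √501 = 450 + √501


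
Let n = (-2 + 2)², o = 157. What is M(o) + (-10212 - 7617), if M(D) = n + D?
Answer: -17672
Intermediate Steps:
n = 0 (n = 0² = 0)
M(D) = D (M(D) = 0 + D = D)
M(o) + (-10212 - 7617) = 157 + (-10212 - 7617) = 157 - 17829 = -17672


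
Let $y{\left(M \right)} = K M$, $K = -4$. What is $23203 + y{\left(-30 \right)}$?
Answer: $23323$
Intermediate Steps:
$y{\left(M \right)} = - 4 M$
$23203 + y{\left(-30 \right)} = 23203 - -120 = 23203 + 120 = 23323$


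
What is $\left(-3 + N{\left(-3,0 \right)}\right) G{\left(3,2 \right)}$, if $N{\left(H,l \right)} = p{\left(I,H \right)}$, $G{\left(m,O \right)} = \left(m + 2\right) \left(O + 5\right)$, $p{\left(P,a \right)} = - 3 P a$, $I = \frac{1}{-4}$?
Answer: $- \frac{735}{4} \approx -183.75$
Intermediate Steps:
$I = - \frac{1}{4} \approx -0.25$
$p{\left(P,a \right)} = - 3 P a$
$G{\left(m,O \right)} = \left(2 + m\right) \left(5 + O\right)$
$N{\left(H,l \right)} = \frac{3 H}{4}$ ($N{\left(H,l \right)} = \left(-3\right) \left(- \frac{1}{4}\right) H = \frac{3 H}{4}$)
$\left(-3 + N{\left(-3,0 \right)}\right) G{\left(3,2 \right)} = \left(-3 + \frac{3}{4} \left(-3\right)\right) \left(10 + 2 \cdot 2 + 5 \cdot 3 + 2 \cdot 3\right) = \left(-3 - \frac{9}{4}\right) \left(10 + 4 + 15 + 6\right) = \left(- \frac{21}{4}\right) 35 = - \frac{735}{4}$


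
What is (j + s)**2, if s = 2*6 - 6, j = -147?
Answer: 19881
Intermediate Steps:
s = 6 (s = 12 - 6 = 6)
(j + s)**2 = (-147 + 6)**2 = (-141)**2 = 19881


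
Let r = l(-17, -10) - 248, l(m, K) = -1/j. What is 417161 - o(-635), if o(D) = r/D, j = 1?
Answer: 264896986/635 ≈ 4.1716e+5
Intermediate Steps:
l(m, K) = -1 (l(m, K) = -1/1 = -1*1 = -1)
r = -249 (r = -1 - 248 = -249)
o(D) = -249/D
417161 - o(-635) = 417161 - (-249)/(-635) = 417161 - (-249)*(-1)/635 = 417161 - 1*249/635 = 417161 - 249/635 = 264896986/635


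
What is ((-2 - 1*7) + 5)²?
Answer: 16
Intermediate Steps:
((-2 - 1*7) + 5)² = ((-2 - 7) + 5)² = (-9 + 5)² = (-4)² = 16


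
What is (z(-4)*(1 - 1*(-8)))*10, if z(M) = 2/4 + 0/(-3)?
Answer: 45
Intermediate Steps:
z(M) = ½ (z(M) = 2*(¼) + 0*(-⅓) = ½ + 0 = ½)
(z(-4)*(1 - 1*(-8)))*10 = ((1 - 1*(-8))/2)*10 = ((1 + 8)/2)*10 = ((½)*9)*10 = (9/2)*10 = 45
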